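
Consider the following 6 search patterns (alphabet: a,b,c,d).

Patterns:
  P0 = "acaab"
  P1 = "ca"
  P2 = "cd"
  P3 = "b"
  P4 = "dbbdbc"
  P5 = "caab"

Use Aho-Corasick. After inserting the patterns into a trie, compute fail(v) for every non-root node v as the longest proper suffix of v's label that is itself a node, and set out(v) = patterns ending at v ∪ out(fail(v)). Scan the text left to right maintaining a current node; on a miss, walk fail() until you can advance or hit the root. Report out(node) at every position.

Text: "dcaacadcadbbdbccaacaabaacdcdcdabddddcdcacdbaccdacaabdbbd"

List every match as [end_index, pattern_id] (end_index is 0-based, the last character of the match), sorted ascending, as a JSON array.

Construct AC machine:
Trie nodes:
  0='ε' goto a→1 b→9 c→6 d→10
  1='a' goto c→2
  2='ac' goto a→3
  3='aca' goto a→4
  4='acaa' goto b→5
  5='acaab' goto ·  [P0 ends]
  6='c' goto a→7 d→8
  7='ca' goto a→16  [P1 ends]
  8='cd' goto ·  [P2 ends]
  9='b' goto ·  [P3 ends]
  10='d' goto b→11
  11='db' goto b→12
  12='dbb' goto d→13
  13='dbbd' goto b→14
  14='dbbdb' goto c→15
  15='dbbdbc' goto ·  [P4 ends]
  16='caa' goto b→17
  17='caab' goto ·  [P5 ends]

Failure links (BFS by depth):
  fail(1) 'a': from fail(0)=0 chase 'a': 0 ⇒ 0;  out=∅∪out(0)=∅
  fail(6) 'c': from fail(0)=0 chase 'c': 0 ⇒ 0;  out=∅∪out(0)=∅
  fail(9) 'b': from fail(0)=0 chase 'b': 0 ⇒ 0;  out={3}∪out(0)={3}
  fail(10) 'd': from fail(0)=0 chase 'd': 0 ⇒ 0;  out=∅∪out(0)=∅
  fail(2) 'ac': from fail(1)=0 chase 'c': 0 ⇒ 6;  out=∅∪out(6)=∅
  fail(7) 'ca': from fail(6)=0 chase 'a': 0 ⇒ 1;  out={1}∪out(1)={1}
  fail(8) 'cd': from fail(6)=0 chase 'd': 0 ⇒ 10;  out={2}∪out(10)={2}
  fail(11) 'db': from fail(10)=0 chase 'b': 0 ⇒ 9;  out=∅∪out(9)={3}
  fail(3) 'aca': from fail(2)=6 chase 'a': 6 ⇒ 7;  out=∅∪out(7)={1}
  fail(12) 'dbb': from fail(11)=9 chase 'b': 9→0 ⇒ 9;  out=∅∪out(9)={3}
  fail(16) 'caa': from fail(7)=1 chase 'a': 1→0 ⇒ 1;  out=∅∪out(1)=∅
  fail(4) 'acaa': from fail(3)=7 chase 'a': 7 ⇒ 16;  out=∅∪out(16)=∅
  fail(13) 'dbbd': from fail(12)=9 chase 'd': 9→0 ⇒ 10;  out=∅∪out(10)=∅
  fail(17) 'caab': from fail(16)=1 chase 'b': 1→0 ⇒ 9;  out={5}∪out(9)={3,5}
  fail(5) 'acaab': from fail(4)=16 chase 'b': 16 ⇒ 17;  out={0}∪out(17)={0,3,5}
  fail(14) 'dbbdb': from fail(13)=10 chase 'b': 10 ⇒ 11;  out=∅∪out(11)={3}
  fail(15) 'dbbdbc': from fail(14)=11 chase 'c': 11→9→0 ⇒ 6;  out={4}∪out(6)={4}

Run:
pos 0 'd': at 10
pos 1 'c': at 6 (via fail)
pos 2 'a': at 7  emit P1@[1:2]
pos 3 'a': at 16
pos 4 'c': at 2 (via fail)
pos 5 'a': at 3  emit P1@[4:5]
pos 6 'd': at 10 (via fail)
pos 7 'c': at 6 (via fail)
pos 8 'a': at 7  emit P1@[7:8]
pos 9 'd': at 10 (via fail)
pos 10 'b': at 11  emit P3@[10:10]
pos 11 'b': at 12  emit P3@[11:11]
pos 12 'd': at 13
pos 13 'b': at 14  emit P3@[13:13]
pos 14 'c': at 15  emit P4@[9:14]
pos 15 'c': at 6 (via fail)
pos 16 'a': at 7  emit P1@[15:16]
pos 17 'a': at 16
pos 18 'c': at 2 (via fail)
pos 19 'a': at 3  emit P1@[18:19]
pos 20 'a': at 4
pos 21 'b': at 5  emit P0@[17:21],P3@[21:21],P5@[18:21]
pos 22 'a': at 1 (via fail)
pos 23 'a': at 1 (via fail)
pos 24 'c': at 2
pos 25 'd': at 8 (via fail)  emit P2@[24:25]
pos 26 'c': at 6 (via fail)
pos 27 'd': at 8  emit P2@[26:27]
pos 28 'c': at 6 (via fail)
pos 29 'd': at 8  emit P2@[28:29]
pos 30 'a': at 1 (via fail)
pos 31 'b': at 9 (via fail)  emit P3@[31:31]
pos 32 'd': at 10 (via fail)
pos 33 'd': at 10 (via fail)
pos 34 'd': at 10 (via fail)
pos 35 'd': at 10 (via fail)
pos 36 'c': at 6 (via fail)
pos 37 'd': at 8  emit P2@[36:37]
pos 38 'c': at 6 (via fail)
pos 39 'a': at 7  emit P1@[38:39]
pos 40 'c': at 2 (via fail)
pos 41 'd': at 8 (via fail)  emit P2@[40:41]
pos 42 'b': at 11 (via fail)  emit P3@[42:42]
pos 43 'a': at 1 (via fail)
pos 44 'c': at 2
pos 45 'c': at 6 (via fail)
pos 46 'd': at 8  emit P2@[45:46]
pos 47 'a': at 1 (via fail)
pos 48 'c': at 2
pos 49 'a': at 3  emit P1@[48:49]
pos 50 'a': at 4
pos 51 'b': at 5  emit P0@[47:51],P3@[51:51],P5@[48:51]
pos 52 'd': at 10 (via fail)
pos 53 'b': at 11  emit P3@[53:53]
pos 54 'b': at 12  emit P3@[54:54]
pos 55 'd': at 13

Matches: [[2,1],[5,1],[8,1],[10,3],[11,3],[13,3],[14,4],[16,1],[19,1],[21,0],[21,3],[21,5],[25,2],[27,2],[29,2],[31,3],[37,2],[39,1],[41,2],[42,3],[46,2],[49,1],[51,0],[51,3],[51,5],[53,3],[54,3]]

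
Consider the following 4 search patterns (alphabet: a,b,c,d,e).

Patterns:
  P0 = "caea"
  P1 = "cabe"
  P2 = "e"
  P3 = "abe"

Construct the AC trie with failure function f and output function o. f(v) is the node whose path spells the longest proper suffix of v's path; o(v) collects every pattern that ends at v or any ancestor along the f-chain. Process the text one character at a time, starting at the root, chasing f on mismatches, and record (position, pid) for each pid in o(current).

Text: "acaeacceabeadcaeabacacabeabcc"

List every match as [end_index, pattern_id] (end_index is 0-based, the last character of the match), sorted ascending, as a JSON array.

Build:
Trie nodes:
  0='ε' goto a→8 c→1 e→7
  1='c' goto a→2
  2='ca' goto b→5 e→3
  3='cae' goto a→4
  4='caea' goto ·  [P0 ends]
  5='cab' goto e→6
  6='cabe' goto ·  [P1 ends]
  7='e' goto ·  [P2 ends]
  8='a' goto b→9
  9='ab' goto e→10
  10='abe' goto ·  [P3 ends]

Failure links (BFS by depth):
  n1('c'): parent n0 fail=0; on 'c' 0 → fail=0;  out ∅∪∅=∅
  n7('e'): parent n0 fail=0; on 'e' 0 → fail=0;  out {2}∪∅={2}
  n8('a'): parent n0 fail=0; on 'a' 0 → fail=0;  out ∅∪∅=∅
  n2('ca'): parent n1 fail=0; on 'a' 0 → fail=8;  out ∅∪∅=∅
  n9('ab'): parent n8 fail=0; on 'b' 0 → fail=0;  out ∅∪∅=∅
  n3('cae'): parent n2 fail=8; on 'e' 8→0 → fail=7;  out ∅∪{2}={2}
  n5('cab'): parent n2 fail=8; on 'b' 8 → fail=9;  out ∅∪∅=∅
  n10('abe'): parent n9 fail=0; on 'e' 0 → fail=7;  out {3}∪{2}={2,3}
  n4('caea'): parent n3 fail=7; on 'a' 7→0 → fail=8;  out {0}∪∅={0}
  n6('cabe'): parent n5 fail=9; on 'e' 9 → fail=10;  out {1}∪{2,3}={1,2,3}

Scan:
i=0 'a': node 0→8
i=1 'c': node 8→1 (via fail)
i=2 'a': node 1→2
i=3 'e': node 2→3  ** P2@[3:3]
i=4 'a': node 3→4  ** P0@[1:4]
i=5 'c': node 4→1 (via fail)
i=6 'c': node 1→1 (via fail)
i=7 'e': node 1→7 (via fail)  ** P2@[7:7]
i=8 'a': node 7→8 (via fail)
i=9 'b': node 8→9
i=10 'e': node 9→10  ** P2@[10:10],P3@[8:10]
i=11 'a': node 10→8 (via fail)
i=12 'd': node 8→0 (via fail)
i=13 'c': node 0→1
i=14 'a': node 1→2
i=15 'e': node 2→3  ** P2@[15:15]
i=16 'a': node 3→4  ** P0@[13:16]
i=17 'b': node 4→9 (via fail)
i=18 'a': node 9→8 (via fail)
i=19 'c': node 8→1 (via fail)
i=20 'a': node 1→2
i=21 'c': node 2→1 (via fail)
i=22 'a': node 1→2
i=23 'b': node 2→5
i=24 'e': node 5→6  ** P1@[21:24],P2@[24:24],P3@[22:24]
i=25 'a': node 6→8 (via fail)
i=26 'b': node 8→9
i=27 'c': node 9→1 (via fail)
i=28 'c': node 1→1 (via fail)

All matches (sorted): [[3,2],[4,0],[7,2],[10,2],[10,3],[15,2],[16,0],[24,1],[24,2],[24,3]]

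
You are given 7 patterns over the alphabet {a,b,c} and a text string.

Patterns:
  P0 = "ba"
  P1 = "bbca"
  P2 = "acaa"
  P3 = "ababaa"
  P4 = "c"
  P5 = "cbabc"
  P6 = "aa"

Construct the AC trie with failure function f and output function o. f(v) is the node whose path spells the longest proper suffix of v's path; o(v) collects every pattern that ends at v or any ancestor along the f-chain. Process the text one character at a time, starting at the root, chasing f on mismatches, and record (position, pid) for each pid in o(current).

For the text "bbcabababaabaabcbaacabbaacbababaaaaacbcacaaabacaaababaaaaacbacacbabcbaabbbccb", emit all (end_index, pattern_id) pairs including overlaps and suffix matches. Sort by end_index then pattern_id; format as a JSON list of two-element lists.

Build automaton:
Trie nodes:
  0='ε' goto a→6 b→1 c→15
  1='b' goto a→2 b→3
  2='ba' goto ·  [P0 ends]
  3='bb' goto c→4
  4='bbc' goto a→5
  5='bbca' goto ·  [P1 ends]
  6='a' goto a→20 b→10 c→7
  7='ac' goto a→8
  8='aca' goto a→9
  9='acaa' goto ·  [P2 ends]
  10='ab' goto a→11
  11='aba' goto b→12
  12='abab' goto a→13
  13='ababa' goto a→14
  14='ababaa' goto ·  [P3 ends]
  15='c' goto b→16  [P4 ends]
  16='cb' goto a→17
  17='cba' goto b→18
  18='cbab' goto c→19
  19='cbabc' goto ·  [P5 ends]
  20='aa' goto ·  [P6 ends]

Failure links (BFS by depth):
  fail(1) 'b': from fail(0)=0 chase 'b': 0 ⇒ 0;  out=∅∪out(0)=∅
  fail(6) 'a': from fail(0)=0 chase 'a': 0 ⇒ 0;  out=∅∪out(0)=∅
  fail(15) 'c': from fail(0)=0 chase 'c': 0 ⇒ 0;  out={4}∪out(0)={4}
  fail(2) 'ba': from fail(1)=0 chase 'a': 0 ⇒ 6;  out={0}∪out(6)={0}
  fail(3) 'bb': from fail(1)=0 chase 'b': 0 ⇒ 1;  out=∅∪out(1)=∅
  fail(7) 'ac': from fail(6)=0 chase 'c': 0 ⇒ 15;  out=∅∪out(15)={4}
  fail(10) 'ab': from fail(6)=0 chase 'b': 0 ⇒ 1;  out=∅∪out(1)=∅
  fail(16) 'cb': from fail(15)=0 chase 'b': 0 ⇒ 1;  out=∅∪out(1)=∅
  fail(20) 'aa': from fail(6)=0 chase 'a': 0 ⇒ 6;  out={6}∪out(6)={6}
  fail(4) 'bbc': from fail(3)=1 chase 'c': 1→0 ⇒ 15;  out=∅∪out(15)={4}
  fail(8) 'aca': from fail(7)=15 chase 'a': 15→0 ⇒ 6;  out=∅∪out(6)=∅
  fail(11) 'aba': from fail(10)=1 chase 'a': 1 ⇒ 2;  out=∅∪out(2)={0}
  fail(17) 'cba': from fail(16)=1 chase 'a': 1 ⇒ 2;  out=∅∪out(2)={0}
  fail(5) 'bbca': from fail(4)=15 chase 'a': 15→0 ⇒ 6;  out={1}∪out(6)={1}
  fail(9) 'acaa': from fail(8)=6 chase 'a': 6 ⇒ 20;  out={2}∪out(20)={2,6}
  fail(12) 'abab': from fail(11)=2 chase 'b': 2→6 ⇒ 10;  out=∅∪out(10)=∅
  fail(18) 'cbab': from fail(17)=2 chase 'b': 2→6 ⇒ 10;  out=∅∪out(10)=∅
  fail(13) 'ababa': from fail(12)=10 chase 'a': 10 ⇒ 11;  out=∅∪out(11)={0}
  fail(19) 'cbabc': from fail(18)=10 chase 'c': 10→1→0 ⇒ 15;  out={5}∪out(15)={4,5}
  fail(14) 'ababaa': from fail(13)=11 chase 'a': 11→2→6 ⇒ 20;  out={3}∪out(20)={3,6}

Text stream:
i=0 'b': node 0→1
i=1 'b': node 1→3
i=2 'c': node 3→4  → match P4@[2:2]
i=3 'a': node 4→5  → match P1@[0:3]
i=4 'b': node 5→10 (via fail)
i=5 'a': node 10→11  → match P0@[4:5]
i=6 'b': node 11→12
i=7 'a': node 12→13  → match P0@[6:7]
i=8 'b': node 13→12 (via fail)
i=9 'a': node 12→13  → match P0@[8:9]
i=10 'a': node 13→14  → match P3@[5:10],P6@[9:10]
i=11 'b': node 14→10 (via fail)
i=12 'a': node 10→11  → match P0@[11:12]
i=13 'a': node 11→20 (via fail)  → match P6@[12:13]
i=14 'b': node 20→10 (via fail)
i=15 'c': node 10→15 (via fail)  → match P4@[15:15]
i=16 'b': node 15→16
i=17 'a': node 16→17  → match P0@[16:17]
i=18 'a': node 17→20 (via fail)  → match P6@[17:18]
i=19 'c': node 20→7 (via fail)  → match P4@[19:19]
i=20 'a': node 7→8
i=21 'b': node 8→10 (via fail)
i=22 'b': node 10→3 (via fail)
i=23 'a': node 3→2 (via fail)  → match P0@[22:23]
i=24 'a': node 2→20 (via fail)  → match P6@[23:24]
i=25 'c': node 20→7 (via fail)  → match P4@[25:25]
i=26 'b': node 7→16 (via fail)
i=27 'a': node 16→17  → match P0@[26:27]
i=28 'b': node 17→18
i=29 'a': node 18→11 (via fail)  → match P0@[28:29]
i=30 'b': node 11→12
i=31 'a': node 12→13  → match P0@[30:31]
i=32 'a': node 13→14  → match P3@[27:32],P6@[31:32]
i=33 'a': node 14→20 (via fail)  → match P6@[32:33]
i=34 'a': node 20→20 (via fail)  → match P6@[33:34]
i=35 'a': node 20→20 (via fail)  → match P6@[34:35]
i=36 'c': node 20→7 (via fail)  → match P4@[36:36]
i=37 'b': node 7→16 (via fail)
i=38 'c': node 16→15 (via fail)  → match P4@[38:38]
i=39 'a': node 15→6 (via fail)
i=40 'c': node 6→7  → match P4@[40:40]
i=41 'a': node 7→8
i=42 'a': node 8→9  → match P2@[39:42],P6@[41:42]
i=43 'a': node 9→20 (via fail)  → match P6@[42:43]
i=44 'b': node 20→10 (via fail)
i=45 'a': node 10→11  → match P0@[44:45]
i=46 'c': node 11→7 (via fail)  → match P4@[46:46]
i=47 'a': node 7→8
i=48 'a': node 8→9  → match P2@[45:48],P6@[47:48]
i=49 'a': node 9→20 (via fail)  → match P6@[48:49]
i=50 'b': node 20→10 (via fail)
i=51 'a': node 10→11  → match P0@[50:51]
i=52 'b': node 11→12
i=53 'a': node 12→13  → match P0@[52:53]
i=54 'a': node 13→14  → match P3@[49:54],P6@[53:54]
i=55 'a': node 14→20 (via fail)  → match P6@[54:55]
i=56 'a': node 20→20 (via fail)  → match P6@[55:56]
i=57 'a': node 20→20 (via fail)  → match P6@[56:57]
i=58 'c': node 20→7 (via fail)  → match P4@[58:58]
i=59 'b': node 7→16 (via fail)
i=60 'a': node 16→17  → match P0@[59:60]
i=61 'c': node 17→7 (via fail)  → match P4@[61:61]
i=62 'a': node 7→8
i=63 'c': node 8→7 (via fail)  → match P4@[63:63]
i=64 'b': node 7→16 (via fail)
i=65 'a': node 16→17  → match P0@[64:65]
i=66 'b': node 17→18
i=67 'c': node 18→19  → match P4@[67:67],P5@[63:67]
i=68 'b': node 19→16 (via fail)
i=69 'a': node 16→17  → match P0@[68:69]
i=70 'a': node 17→20 (via fail)  → match P6@[69:70]
i=71 'b': node 20→10 (via fail)
i=72 'b': node 10→3 (via fail)
i=73 'b': node 3→3 (via fail)
i=74 'c': node 3→4  → match P4@[74:74]
i=75 'c': node 4→15 (via fail)  → match P4@[75:75]
i=76 'b': node 15→16

Matches: [[2,4],[3,1],[5,0],[7,0],[9,0],[10,3],[10,6],[12,0],[13,6],[15,4],[17,0],[18,6],[19,4],[23,0],[24,6],[25,4],[27,0],[29,0],[31,0],[32,3],[32,6],[33,6],[34,6],[35,6],[36,4],[38,4],[40,4],[42,2],[42,6],[43,6],[45,0],[46,4],[48,2],[48,6],[49,6],[51,0],[53,0],[54,3],[54,6],[55,6],[56,6],[57,6],[58,4],[60,0],[61,4],[63,4],[65,0],[67,4],[67,5],[69,0],[70,6],[74,4],[75,4]]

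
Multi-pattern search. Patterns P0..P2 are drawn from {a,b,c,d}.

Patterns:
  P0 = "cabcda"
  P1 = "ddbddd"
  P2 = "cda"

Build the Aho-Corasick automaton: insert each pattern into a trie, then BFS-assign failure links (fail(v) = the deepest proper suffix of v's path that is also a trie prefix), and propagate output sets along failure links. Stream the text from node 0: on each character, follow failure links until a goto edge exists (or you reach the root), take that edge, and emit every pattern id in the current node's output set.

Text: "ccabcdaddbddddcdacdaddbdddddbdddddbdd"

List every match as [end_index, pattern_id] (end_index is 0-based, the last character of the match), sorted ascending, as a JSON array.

Build:
Trie (insert patterns):
  n0 'ε': c→1 d→7
  n1 'c': a→2 d→13
  n2 'ca': b→3
  n3 'cab': c→4
  n4 'cabc': d→5
  n5 'cabcd': a→6
  n6 'cabcda': ·  ←P0
  n7 'd': d→8
  n8 'dd': b→9
  n9 'ddb': d→10
  n10 'ddbd': d→11
  n11 'ddbdd': d→12
  n12 'ddbddd': ·  ←P1
  n13 'cd': a→14
  n14 'cda': ·  ←P2

Failure links (BFS by depth):
  fail(1) 'c': from fail(0)=0 chase 'c': 0 ⇒ 0;  out=∅∪out(0)=∅
  fail(7) 'd': from fail(0)=0 chase 'd': 0 ⇒ 0;  out=∅∪out(0)=∅
  fail(2) 'ca': from fail(1)=0 chase 'a': 0 ⇒ 0;  out=∅∪out(0)=∅
  fail(8) 'dd': from fail(7)=0 chase 'd': 0 ⇒ 7;  out=∅∪out(7)=∅
  fail(13) 'cd': from fail(1)=0 chase 'd': 0 ⇒ 7;  out=∅∪out(7)=∅
  fail(3) 'cab': from fail(2)=0 chase 'b': 0 ⇒ 0;  out=∅∪out(0)=∅
  fail(9) 'ddb': from fail(8)=7 chase 'b': 7→0 ⇒ 0;  out=∅∪out(0)=∅
  fail(14) 'cda': from fail(13)=7 chase 'a': 7→0 ⇒ 0;  out={2}∪out(0)={2}
  fail(4) 'cabc': from fail(3)=0 chase 'c': 0 ⇒ 1;  out=∅∪out(1)=∅
  fail(10) 'ddbd': from fail(9)=0 chase 'd': 0 ⇒ 7;  out=∅∪out(7)=∅
  fail(5) 'cabcd': from fail(4)=1 chase 'd': 1 ⇒ 13;  out=∅∪out(13)=∅
  fail(11) 'ddbdd': from fail(10)=7 chase 'd': 7 ⇒ 8;  out=∅∪out(8)=∅
  fail(6) 'cabcda': from fail(5)=13 chase 'a': 13 ⇒ 14;  out={0}∪out(14)={0,2}
  fail(12) 'ddbddd': from fail(11)=8 chase 'd': 8→7 ⇒ 8;  out={1}∪out(8)={1}

Run:
[0] read 'c'  n0⇒n1
[1] read 'c'  n1⇒n1 (fail-walked)
[2] read 'a'  n1⇒n2
[3] read 'b'  n2⇒n3
[4] read 'c'  n3⇒n4
[5] read 'd'  n4⇒n5
[6] read 'a'  n5⇒n6  ** P0@[1:6],P2@[4:6]
[7] read 'd'  n6⇒n7 (fail-walked)
[8] read 'd'  n7⇒n8
[9] read 'b'  n8⇒n9
[10] read 'd'  n9⇒n10
[11] read 'd'  n10⇒n11
[12] read 'd'  n11⇒n12  ** P1@[7:12]
[13] read 'd'  n12⇒n8 (fail-walked)
[14] read 'c'  n8⇒n1 (fail-walked)
[15] read 'd'  n1⇒n13
[16] read 'a'  n13⇒n14  ** P2@[14:16]
[17] read 'c'  n14⇒n1 (fail-walked)
[18] read 'd'  n1⇒n13
[19] read 'a'  n13⇒n14  ** P2@[17:19]
[20] read 'd'  n14⇒n7 (fail-walked)
[21] read 'd'  n7⇒n8
[22] read 'b'  n8⇒n9
[23] read 'd'  n9⇒n10
[24] read 'd'  n10⇒n11
[25] read 'd'  n11⇒n12  ** P1@[20:25]
[26] read 'd'  n12⇒n8 (fail-walked)
[27] read 'd'  n8⇒n8 (fail-walked)
[28] read 'b'  n8⇒n9
[29] read 'd'  n9⇒n10
[30] read 'd'  n10⇒n11
[31] read 'd'  n11⇒n12  ** P1@[26:31]
[32] read 'd'  n12⇒n8 (fail-walked)
[33] read 'd'  n8⇒n8 (fail-walked)
[34] read 'b'  n8⇒n9
[35] read 'd'  n9⇒n10
[36] read 'd'  n10⇒n11

Matches: [[6,0],[6,2],[12,1],[16,2],[19,2],[25,1],[31,1]]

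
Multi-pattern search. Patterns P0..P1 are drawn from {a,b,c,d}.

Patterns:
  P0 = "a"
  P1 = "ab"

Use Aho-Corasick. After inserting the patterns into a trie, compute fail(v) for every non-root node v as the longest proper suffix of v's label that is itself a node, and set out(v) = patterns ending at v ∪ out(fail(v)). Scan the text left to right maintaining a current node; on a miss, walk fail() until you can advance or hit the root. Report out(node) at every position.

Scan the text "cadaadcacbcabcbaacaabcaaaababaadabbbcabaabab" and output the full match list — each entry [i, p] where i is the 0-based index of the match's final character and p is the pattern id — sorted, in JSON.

Construct AC machine:
Trie nodes:
  0='ε' goto a→1
  1='a' goto b→2  ←P0
  2='ab' goto ·  ←P1

BFS fail/out derivation:
  fail(1) 'a': from fail(0)=0 chase 'a': 0 ⇒ 0;  out={0}∪out(0)={0}
  fail(2) 'ab': from fail(1)=0 chase 'b': 0 ⇒ 0;  out={1}∪out(0)={1}

Run:
[0] read 'c'  n0⇒n0
[1] read 'a'  n0⇒n1  emit P0@[1:1]
[2] read 'd'  n1⇒n0 (fail-walked)
[3] read 'a'  n0⇒n1  emit P0@[3:3]
[4] read 'a'  n1⇒n1 (fail-walked)  emit P0@[4:4]
[5] read 'd'  n1⇒n0 (fail-walked)
[6] read 'c'  n0⇒n0
[7] read 'a'  n0⇒n1  emit P0@[7:7]
[8] read 'c'  n1⇒n0 (fail-walked)
[9] read 'b'  n0⇒n0
[10] read 'c'  n0⇒n0
[11] read 'a'  n0⇒n1  emit P0@[11:11]
[12] read 'b'  n1⇒n2  emit P1@[11:12]
[13] read 'c'  n2⇒n0 (fail-walked)
[14] read 'b'  n0⇒n0
[15] read 'a'  n0⇒n1  emit P0@[15:15]
[16] read 'a'  n1⇒n1 (fail-walked)  emit P0@[16:16]
[17] read 'c'  n1⇒n0 (fail-walked)
[18] read 'a'  n0⇒n1  emit P0@[18:18]
[19] read 'a'  n1⇒n1 (fail-walked)  emit P0@[19:19]
[20] read 'b'  n1⇒n2  emit P1@[19:20]
[21] read 'c'  n2⇒n0 (fail-walked)
[22] read 'a'  n0⇒n1  emit P0@[22:22]
[23] read 'a'  n1⇒n1 (fail-walked)  emit P0@[23:23]
[24] read 'a'  n1⇒n1 (fail-walked)  emit P0@[24:24]
[25] read 'a'  n1⇒n1 (fail-walked)  emit P0@[25:25]
[26] read 'b'  n1⇒n2  emit P1@[25:26]
[27] read 'a'  n2⇒n1 (fail-walked)  emit P0@[27:27]
[28] read 'b'  n1⇒n2  emit P1@[27:28]
[29] read 'a'  n2⇒n1 (fail-walked)  emit P0@[29:29]
[30] read 'a'  n1⇒n1 (fail-walked)  emit P0@[30:30]
[31] read 'd'  n1⇒n0 (fail-walked)
[32] read 'a'  n0⇒n1  emit P0@[32:32]
[33] read 'b'  n1⇒n2  emit P1@[32:33]
[34] read 'b'  n2⇒n0 (fail-walked)
[35] read 'b'  n0⇒n0
[36] read 'c'  n0⇒n0
[37] read 'a'  n0⇒n1  emit P0@[37:37]
[38] read 'b'  n1⇒n2  emit P1@[37:38]
[39] read 'a'  n2⇒n1 (fail-walked)  emit P0@[39:39]
[40] read 'a'  n1⇒n1 (fail-walked)  emit P0@[40:40]
[41] read 'b'  n1⇒n2  emit P1@[40:41]
[42] read 'a'  n2⇒n1 (fail-walked)  emit P0@[42:42]
[43] read 'b'  n1⇒n2  emit P1@[42:43]

Result: [[1,0],[3,0],[4,0],[7,0],[11,0],[12,1],[15,0],[16,0],[18,0],[19,0],[20,1],[22,0],[23,0],[24,0],[25,0],[26,1],[27,0],[28,1],[29,0],[30,0],[32,0],[33,1],[37,0],[38,1],[39,0],[40,0],[41,1],[42,0],[43,1]]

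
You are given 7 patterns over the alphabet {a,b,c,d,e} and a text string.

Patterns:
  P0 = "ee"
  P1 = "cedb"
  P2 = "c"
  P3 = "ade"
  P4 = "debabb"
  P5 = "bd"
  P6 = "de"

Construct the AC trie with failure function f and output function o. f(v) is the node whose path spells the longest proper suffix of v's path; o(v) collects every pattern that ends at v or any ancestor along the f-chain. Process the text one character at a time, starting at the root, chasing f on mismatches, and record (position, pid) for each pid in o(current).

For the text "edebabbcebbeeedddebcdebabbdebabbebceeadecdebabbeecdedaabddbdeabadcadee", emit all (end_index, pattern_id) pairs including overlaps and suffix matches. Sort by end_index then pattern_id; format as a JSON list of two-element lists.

Build automaton:
Trie (insert patterns):
  n0 'ε': a→7 b→16 c→3 d→10 e→1
  n1 'e': e→2
  n2 'ee': ·  ←P0
  n3 'c': e→4  ←P2
  n4 'ce': d→5
  n5 'ced': b→6
  n6 'cedb': ·  ←P1
  n7 'a': d→8
  n8 'ad': e→9
  n9 'ade': ·  ←P3
  n10 'd': e→11
  n11 'de': b→12  ←P6
  n12 'deb': a→13
  n13 'deba': b→14
  n14 'debab': b→15
  n15 'debabb': ·  ←P4
  n16 'b': d→17
  n17 'bd': ·  ←P5

BFS fail/out derivation:
  fail(1) 'e': from fail(0)=0 chase 'e': 0 ⇒ 0;  out=∅∪out(0)=∅
  fail(3) 'c': from fail(0)=0 chase 'c': 0 ⇒ 0;  out={2}∪out(0)={2}
  fail(7) 'a': from fail(0)=0 chase 'a': 0 ⇒ 0;  out=∅∪out(0)=∅
  fail(10) 'd': from fail(0)=0 chase 'd': 0 ⇒ 0;  out=∅∪out(0)=∅
  fail(16) 'b': from fail(0)=0 chase 'b': 0 ⇒ 0;  out=∅∪out(0)=∅
  fail(2) 'ee': from fail(1)=0 chase 'e': 0 ⇒ 1;  out={0}∪out(1)={0}
  fail(4) 'ce': from fail(3)=0 chase 'e': 0 ⇒ 1;  out=∅∪out(1)=∅
  fail(8) 'ad': from fail(7)=0 chase 'd': 0 ⇒ 10;  out=∅∪out(10)=∅
  fail(11) 'de': from fail(10)=0 chase 'e': 0 ⇒ 1;  out={6}∪out(1)={6}
  fail(17) 'bd': from fail(16)=0 chase 'd': 0 ⇒ 10;  out={5}∪out(10)={5}
  fail(5) 'ced': from fail(4)=1 chase 'd': 1→0 ⇒ 10;  out=∅∪out(10)=∅
  fail(9) 'ade': from fail(8)=10 chase 'e': 10 ⇒ 11;  out={3}∪out(11)={3,6}
  fail(12) 'deb': from fail(11)=1 chase 'b': 1→0 ⇒ 16;  out=∅∪out(16)=∅
  fail(6) 'cedb': from fail(5)=10 chase 'b': 10→0 ⇒ 16;  out={1}∪out(16)={1}
  fail(13) 'deba': from fail(12)=16 chase 'a': 16→0 ⇒ 7;  out=∅∪out(7)=∅
  fail(14) 'debab': from fail(13)=7 chase 'b': 7→0 ⇒ 16;  out=∅∪out(16)=∅
  fail(15) 'debabb': from fail(14)=16 chase 'b': 16→0 ⇒ 16;  out={4}∪out(16)={4}

Text stream:
[0] read 'e'  n0⇒n1
[1] read 'd'  n1⇒n10 (fail-walked)
[2] read 'e'  n10⇒n11  ** P6@[1:2]
[3] read 'b'  n11⇒n12
[4] read 'a'  n12⇒n13
[5] read 'b'  n13⇒n14
[6] read 'b'  n14⇒n15  ** P4@[1:6]
[7] read 'c'  n15⇒n3 (fail-walked)  ** P2@[7:7]
[8] read 'e'  n3⇒n4
[9] read 'b'  n4⇒n16 (fail-walked)
[10] read 'b'  n16⇒n16 (fail-walked)
[11] read 'e'  n16⇒n1 (fail-walked)
[12] read 'e'  n1⇒n2  ** P0@[11:12]
[13] read 'e'  n2⇒n2 (fail-walked)  ** P0@[12:13]
[14] read 'd'  n2⇒n10 (fail-walked)
[15] read 'd'  n10⇒n10 (fail-walked)
[16] read 'd'  n10⇒n10 (fail-walked)
[17] read 'e'  n10⇒n11  ** P6@[16:17]
[18] read 'b'  n11⇒n12
[19] read 'c'  n12⇒n3 (fail-walked)  ** P2@[19:19]
[20] read 'd'  n3⇒n10 (fail-walked)
[21] read 'e'  n10⇒n11  ** P6@[20:21]
[22] read 'b'  n11⇒n12
[23] read 'a'  n12⇒n13
[24] read 'b'  n13⇒n14
[25] read 'b'  n14⇒n15  ** P4@[20:25]
[26] read 'd'  n15⇒n17 (fail-walked)  ** P5@[25:26]
[27] read 'e'  n17⇒n11 (fail-walked)  ** P6@[26:27]
[28] read 'b'  n11⇒n12
[29] read 'a'  n12⇒n13
[30] read 'b'  n13⇒n14
[31] read 'b'  n14⇒n15  ** P4@[26:31]
[32] read 'e'  n15⇒n1 (fail-walked)
[33] read 'b'  n1⇒n16 (fail-walked)
[34] read 'c'  n16⇒n3 (fail-walked)  ** P2@[34:34]
[35] read 'e'  n3⇒n4
[36] read 'e'  n4⇒n2 (fail-walked)  ** P0@[35:36]
[37] read 'a'  n2⇒n7 (fail-walked)
[38] read 'd'  n7⇒n8
[39] read 'e'  n8⇒n9  ** P3@[37:39],P6@[38:39]
[40] read 'c'  n9⇒n3 (fail-walked)  ** P2@[40:40]
[41] read 'd'  n3⇒n10 (fail-walked)
[42] read 'e'  n10⇒n11  ** P6@[41:42]
[43] read 'b'  n11⇒n12
[44] read 'a'  n12⇒n13
[45] read 'b'  n13⇒n14
[46] read 'b'  n14⇒n15  ** P4@[41:46]
[47] read 'e'  n15⇒n1 (fail-walked)
[48] read 'e'  n1⇒n2  ** P0@[47:48]
[49] read 'c'  n2⇒n3 (fail-walked)  ** P2@[49:49]
[50] read 'd'  n3⇒n10 (fail-walked)
[51] read 'e'  n10⇒n11  ** P6@[50:51]
[52] read 'd'  n11⇒n10 (fail-walked)
[53] read 'a'  n10⇒n7 (fail-walked)
[54] read 'a'  n7⇒n7 (fail-walked)
[55] read 'b'  n7⇒n16 (fail-walked)
[56] read 'd'  n16⇒n17  ** P5@[55:56]
[57] read 'd'  n17⇒n10 (fail-walked)
[58] read 'b'  n10⇒n16 (fail-walked)
[59] read 'd'  n16⇒n17  ** P5@[58:59]
[60] read 'e'  n17⇒n11 (fail-walked)  ** P6@[59:60]
[61] read 'a'  n11⇒n7 (fail-walked)
[62] read 'b'  n7⇒n16 (fail-walked)
[63] read 'a'  n16⇒n7 (fail-walked)
[64] read 'd'  n7⇒n8
[65] read 'c'  n8⇒n3 (fail-walked)  ** P2@[65:65]
[66] read 'a'  n3⇒n7 (fail-walked)
[67] read 'd'  n7⇒n8
[68] read 'e'  n8⇒n9  ** P3@[66:68],P6@[67:68]
[69] read 'e'  n9⇒n2 (fail-walked)  ** P0@[68:69]

Matches: [[2,6],[6,4],[7,2],[12,0],[13,0],[17,6],[19,2],[21,6],[25,4],[26,5],[27,6],[31,4],[34,2],[36,0],[39,3],[39,6],[40,2],[42,6],[46,4],[48,0],[49,2],[51,6],[56,5],[59,5],[60,6],[65,2],[68,3],[68,6],[69,0]]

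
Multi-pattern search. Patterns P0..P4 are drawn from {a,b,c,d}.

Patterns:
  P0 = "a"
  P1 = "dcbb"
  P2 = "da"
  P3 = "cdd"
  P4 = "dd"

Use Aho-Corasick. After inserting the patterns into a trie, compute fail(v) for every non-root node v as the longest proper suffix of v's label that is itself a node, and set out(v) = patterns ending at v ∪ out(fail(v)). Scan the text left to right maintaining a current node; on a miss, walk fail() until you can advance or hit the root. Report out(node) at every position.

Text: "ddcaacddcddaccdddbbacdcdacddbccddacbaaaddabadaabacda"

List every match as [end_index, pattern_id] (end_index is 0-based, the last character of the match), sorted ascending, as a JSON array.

Build automaton:
Trie nodes:
  n0 'ε': a→1 c→7 d→2
  n1 'a': ·  [P0 ends]
  n2 'd': a→6 c→3 d→10
  n3 'dc': b→4
  n4 'dcb': b→5
  n5 'dcbb': ·  [P1 ends]
  n6 'da': ·  [P2 ends]
  n7 'c': d→8
  n8 'cd': d→9
  n9 'cdd': ·  [P3 ends]
  n10 'dd': ·  [P4 ends]

BFS fail/out derivation:
  fail(1) 'a': from fail(0)=0 chase 'a': 0 ⇒ 0;  out={0}∪out(0)={0}
  fail(2) 'd': from fail(0)=0 chase 'd': 0 ⇒ 0;  out=∅∪out(0)=∅
  fail(7) 'c': from fail(0)=0 chase 'c': 0 ⇒ 0;  out=∅∪out(0)=∅
  fail(3) 'dc': from fail(2)=0 chase 'c': 0 ⇒ 7;  out=∅∪out(7)=∅
  fail(6) 'da': from fail(2)=0 chase 'a': 0 ⇒ 1;  out={2}∪out(1)={0,2}
  fail(8) 'cd': from fail(7)=0 chase 'd': 0 ⇒ 2;  out=∅∪out(2)=∅
  fail(10) 'dd': from fail(2)=0 chase 'd': 0 ⇒ 2;  out={4}∪out(2)={4}
  fail(4) 'dcb': from fail(3)=7 chase 'b': 7→0 ⇒ 0;  out=∅∪out(0)=∅
  fail(9) 'cdd': from fail(8)=2 chase 'd': 2 ⇒ 10;  out={3}∪out(10)={3,4}
  fail(5) 'dcbb': from fail(4)=0 chase 'b': 0 ⇒ 0;  out={1}∪out(0)={1}

Scan:
pos 0 'd': at 2
pos 1 'd': at 10  → match P4@[0:1]
pos 2 'c': at 3 (via fail)
pos 3 'a': at 1 (via fail)  → match P0@[3:3]
pos 4 'a': at 1 (via fail)  → match P0@[4:4]
pos 5 'c': at 7 (via fail)
pos 6 'd': at 8
pos 7 'd': at 9  → match P3@[5:7],P4@[6:7]
pos 8 'c': at 3 (via fail)
pos 9 'd': at 8 (via fail)
pos 10 'd': at 9  → match P3@[8:10],P4@[9:10]
pos 11 'a': at 6 (via fail)  → match P0@[11:11],P2@[10:11]
pos 12 'c': at 7 (via fail)
pos 13 'c': at 7 (via fail)
pos 14 'd': at 8
pos 15 'd': at 9  → match P3@[13:15],P4@[14:15]
pos 16 'd': at 10 (via fail)  → match P4@[15:16]
pos 17 'b': at 0 (via fail)
pos 18 'b': at 0
pos 19 'a': at 1  → match P0@[19:19]
pos 20 'c': at 7 (via fail)
pos 21 'd': at 8
pos 22 'c': at 3 (via fail)
pos 23 'd': at 8 (via fail)
pos 24 'a': at 6 (via fail)  → match P0@[24:24],P2@[23:24]
pos 25 'c': at 7 (via fail)
pos 26 'd': at 8
pos 27 'd': at 9  → match P3@[25:27],P4@[26:27]
pos 28 'b': at 0 (via fail)
pos 29 'c': at 7
pos 30 'c': at 7 (via fail)
pos 31 'd': at 8
pos 32 'd': at 9  → match P3@[30:32],P4@[31:32]
pos 33 'a': at 6 (via fail)  → match P0@[33:33],P2@[32:33]
pos 34 'c': at 7 (via fail)
pos 35 'b': at 0 (via fail)
pos 36 'a': at 1  → match P0@[36:36]
pos 37 'a': at 1 (via fail)  → match P0@[37:37]
pos 38 'a': at 1 (via fail)  → match P0@[38:38]
pos 39 'd': at 2 (via fail)
pos 40 'd': at 10  → match P4@[39:40]
pos 41 'a': at 6 (via fail)  → match P0@[41:41],P2@[40:41]
pos 42 'b': at 0 (via fail)
pos 43 'a': at 1  → match P0@[43:43]
pos 44 'd': at 2 (via fail)
pos 45 'a': at 6  → match P0@[45:45],P2@[44:45]
pos 46 'a': at 1 (via fail)  → match P0@[46:46]
pos 47 'b': at 0 (via fail)
pos 48 'a': at 1  → match P0@[48:48]
pos 49 'c': at 7 (via fail)
pos 50 'd': at 8
pos 51 'a': at 6 (via fail)  → match P0@[51:51],P2@[50:51]

Matches: [[1,4],[3,0],[4,0],[7,3],[7,4],[10,3],[10,4],[11,0],[11,2],[15,3],[15,4],[16,4],[19,0],[24,0],[24,2],[27,3],[27,4],[32,3],[32,4],[33,0],[33,2],[36,0],[37,0],[38,0],[40,4],[41,0],[41,2],[43,0],[45,0],[45,2],[46,0],[48,0],[51,0],[51,2]]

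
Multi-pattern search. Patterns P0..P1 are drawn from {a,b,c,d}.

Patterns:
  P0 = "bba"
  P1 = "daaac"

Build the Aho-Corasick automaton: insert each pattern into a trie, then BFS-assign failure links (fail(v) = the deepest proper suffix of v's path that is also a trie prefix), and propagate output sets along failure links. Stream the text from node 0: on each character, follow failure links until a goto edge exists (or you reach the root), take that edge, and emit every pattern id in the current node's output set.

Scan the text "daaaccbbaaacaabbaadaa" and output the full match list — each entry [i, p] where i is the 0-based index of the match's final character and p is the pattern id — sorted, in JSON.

Build:
Trie (insert patterns):
  0='ε' goto b→1 d→4
  1='b' goto b→2
  2='bb' goto a→3
  3='bba' goto ·  [P0 ends]
  4='d' goto a→5
  5='da' goto a→6
  6='daa' goto a→7
  7='daaa' goto c→8
  8='daaac' goto ·  [P1 ends]

Failure links (BFS by depth):
  n1('b'): parent n0 fail=0; on 'b' 0 → fail=0;  out ∅∪∅=∅
  n4('d'): parent n0 fail=0; on 'd' 0 → fail=0;  out ∅∪∅=∅
  n2('bb'): parent n1 fail=0; on 'b' 0 → fail=1;  out ∅∪∅=∅
  n5('da'): parent n4 fail=0; on 'a' 0 → fail=0;  out ∅∪∅=∅
  n3('bba'): parent n2 fail=1; on 'a' 1→0 → fail=0;  out {0}∪∅={0}
  n6('daa'): parent n5 fail=0; on 'a' 0 → fail=0;  out ∅∪∅=∅
  n7('daaa'): parent n6 fail=0; on 'a' 0 → fail=0;  out ∅∪∅=∅
  n8('daaac'): parent n7 fail=0; on 'c' 0 → fail=0;  out {1}∪∅={1}

Text stream:
pos 0 'd': at 4
pos 1 'a': at 5
pos 2 'a': at 6
pos 3 'a': at 7
pos 4 'c': at 8  ** P1@[0:4]
pos 5 'c': at 0 ·f
pos 6 'b': at 1
pos 7 'b': at 2
pos 8 'a': at 3  ** P0@[6:8]
pos 9 'a': at 0 ·f
pos 10 'a': at 0
pos 11 'c': at 0
pos 12 'a': at 0
pos 13 'a': at 0
pos 14 'b': at 1
pos 15 'b': at 2
pos 16 'a': at 3  ** P0@[14:16]
pos 17 'a': at 0 ·f
pos 18 'd': at 4
pos 19 'a': at 5
pos 20 'a': at 6

All matches (sorted): [[4,1],[8,0],[16,0]]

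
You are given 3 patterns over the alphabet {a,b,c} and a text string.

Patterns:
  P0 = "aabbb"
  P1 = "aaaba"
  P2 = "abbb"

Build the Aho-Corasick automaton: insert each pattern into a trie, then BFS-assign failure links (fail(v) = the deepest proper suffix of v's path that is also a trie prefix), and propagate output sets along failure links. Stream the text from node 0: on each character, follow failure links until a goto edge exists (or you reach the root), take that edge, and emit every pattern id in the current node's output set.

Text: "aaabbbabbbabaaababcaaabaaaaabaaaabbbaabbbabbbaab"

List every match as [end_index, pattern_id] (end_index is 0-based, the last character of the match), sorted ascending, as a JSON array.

Build:
Trie (insert patterns):
  n0 'ε': a→1
  n1 'a': a→2 b→9
  n2 'aa': a→6 b→3
  n3 'aab': b→4
  n4 'aabb': b→5
  n5 'aabbb': ·  ←P0
  n6 'aaa': b→7
  n7 'aaab': a→8
  n8 'aaaba': ·  ←P1
  n9 'ab': b→10
  n10 'abb': b→11
  n11 'abbb': ·  ←P2

BFS fail/out derivation:
  fail(1) 'a': from fail(0)=0 chase 'a': 0 ⇒ 0;  out=∅∪out(0)=∅
  fail(2) 'aa': from fail(1)=0 chase 'a': 0 ⇒ 1;  out=∅∪out(1)=∅
  fail(9) 'ab': from fail(1)=0 chase 'b': 0 ⇒ 0;  out=∅∪out(0)=∅
  fail(3) 'aab': from fail(2)=1 chase 'b': 1 ⇒ 9;  out=∅∪out(9)=∅
  fail(6) 'aaa': from fail(2)=1 chase 'a': 1 ⇒ 2;  out=∅∪out(2)=∅
  fail(10) 'abb': from fail(9)=0 chase 'b': 0 ⇒ 0;  out=∅∪out(0)=∅
  fail(4) 'aabb': from fail(3)=9 chase 'b': 9 ⇒ 10;  out=∅∪out(10)=∅
  fail(7) 'aaab': from fail(6)=2 chase 'b': 2 ⇒ 3;  out=∅∪out(3)=∅
  fail(11) 'abbb': from fail(10)=0 chase 'b': 0 ⇒ 0;  out={2}∪out(0)={2}
  fail(5) 'aabbb': from fail(4)=10 chase 'b': 10 ⇒ 11;  out={0}∪out(11)={0,2}
  fail(8) 'aaaba': from fail(7)=3 chase 'a': 3→9→0 ⇒ 1;  out={1}∪out(1)={1}

Run:
pos 0 'a': at 1
pos 1 'a': at 2
pos 2 'a': at 6
pos 3 'b': at 7
pos 4 'b': at 4 (fail-walked)
pos 5 'b': at 5  ** P0@[1:5],P2@[2:5]
pos 6 'a': at 1 (fail-walked)
pos 7 'b': at 9
pos 8 'b': at 10
pos 9 'b': at 11  ** P2@[6:9]
pos 10 'a': at 1 (fail-walked)
pos 11 'b': at 9
pos 12 'a': at 1 (fail-walked)
pos 13 'a': at 2
pos 14 'a': at 6
pos 15 'b': at 7
pos 16 'a': at 8  ** P1@[12:16]
pos 17 'b': at 9 (fail-walked)
pos 18 'c': at 0 (fail-walked)
pos 19 'a': at 1
pos 20 'a': at 2
pos 21 'a': at 6
pos 22 'b': at 7
pos 23 'a': at 8  ** P1@[19:23]
pos 24 'a': at 2 (fail-walked)
pos 25 'a': at 6
pos 26 'a': at 6 (fail-walked)
pos 27 'a': at 6 (fail-walked)
pos 28 'b': at 7
pos 29 'a': at 8  ** P1@[25:29]
pos 30 'a': at 2 (fail-walked)
pos 31 'a': at 6
pos 32 'a': at 6 (fail-walked)
pos 33 'b': at 7
pos 34 'b': at 4 (fail-walked)
pos 35 'b': at 5  ** P0@[31:35],P2@[32:35]
pos 36 'a': at 1 (fail-walked)
pos 37 'a': at 2
pos 38 'b': at 3
pos 39 'b': at 4
pos 40 'b': at 5  ** P0@[36:40],P2@[37:40]
pos 41 'a': at 1 (fail-walked)
pos 42 'b': at 9
pos 43 'b': at 10
pos 44 'b': at 11  ** P2@[41:44]
pos 45 'a': at 1 (fail-walked)
pos 46 'a': at 2
pos 47 'b': at 3

All matches (sorted): [[5,0],[5,2],[9,2],[16,1],[23,1],[29,1],[35,0],[35,2],[40,0],[40,2],[44,2]]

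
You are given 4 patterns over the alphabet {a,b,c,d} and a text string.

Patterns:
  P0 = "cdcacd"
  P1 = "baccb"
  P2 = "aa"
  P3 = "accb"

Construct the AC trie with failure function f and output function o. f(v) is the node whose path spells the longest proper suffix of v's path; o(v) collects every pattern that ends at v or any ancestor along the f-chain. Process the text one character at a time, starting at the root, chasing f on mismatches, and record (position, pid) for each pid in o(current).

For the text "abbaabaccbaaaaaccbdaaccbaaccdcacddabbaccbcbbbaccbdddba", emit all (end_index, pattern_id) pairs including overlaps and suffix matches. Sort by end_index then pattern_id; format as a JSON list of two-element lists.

Build automaton:
Trie nodes:
  n0 'ε': a→12 b→7 c→1
  n1 'c': d→2
  n2 'cd': c→3
  n3 'cdc': a→4
  n4 'cdca': c→5
  n5 'cdcac': d→6
  n6 'cdcacd': ·  [P0 ends]
  n7 'b': a→8
  n8 'ba': c→9
  n9 'bac': c→10
  n10 'bacc': b→11
  n11 'baccb': ·  [P1 ends]
  n12 'a': a→13 c→14
  n13 'aa': ·  [P2 ends]
  n14 'ac': c→15
  n15 'acc': b→16
  n16 'accb': ·  [P3 ends]

Failure links (BFS by depth):
  n1('c'): parent n0 fail=0; on 'c' 0 → fail=0;  out ∅∪∅=∅
  n7('b'): parent n0 fail=0; on 'b' 0 → fail=0;  out ∅∪∅=∅
  n12('a'): parent n0 fail=0; on 'a' 0 → fail=0;  out ∅∪∅=∅
  n2('cd'): parent n1 fail=0; on 'd' 0 → fail=0;  out ∅∪∅=∅
  n8('ba'): parent n7 fail=0; on 'a' 0 → fail=12;  out ∅∪∅=∅
  n13('aa'): parent n12 fail=0; on 'a' 0 → fail=12;  out {2}∪∅={2}
  n14('ac'): parent n12 fail=0; on 'c' 0 → fail=1;  out ∅∪∅=∅
  n3('cdc'): parent n2 fail=0; on 'c' 0 → fail=1;  out ∅∪∅=∅
  n9('bac'): parent n8 fail=12; on 'c' 12 → fail=14;  out ∅∪∅=∅
  n15('acc'): parent n14 fail=1; on 'c' 1→0 → fail=1;  out ∅∪∅=∅
  n4('cdca'): parent n3 fail=1; on 'a' 1→0 → fail=12;  out ∅∪∅=∅
  n10('bacc'): parent n9 fail=14; on 'c' 14 → fail=15;  out ∅∪∅=∅
  n16('accb'): parent n15 fail=1; on 'b' 1→0 → fail=7;  out {3}∪∅={3}
  n5('cdcac'): parent n4 fail=12; on 'c' 12 → fail=14;  out ∅∪∅=∅
  n11('baccb'): parent n10 fail=15; on 'b' 15 → fail=16;  out {1}∪{3}={1,3}
  n6('cdcacd'): parent n5 fail=14; on 'd' 14→1 → fail=2;  out {0}∪∅={0}

Text stream:
i=0 'a': node 0→12
i=1 'b': node 12→7 (via fail)
i=2 'b': node 7→7 (via fail)
i=3 'a': node 7→8
i=4 'a': node 8→13 (via fail)  → match P2@[3:4]
i=5 'b': node 13→7 (via fail)
i=6 'a': node 7→8
i=7 'c': node 8→9
i=8 'c': node 9→10
i=9 'b': node 10→11  → match P1@[5:9],P3@[6:9]
i=10 'a': node 11→8 (via fail)
i=11 'a': node 8→13 (via fail)  → match P2@[10:11]
i=12 'a': node 13→13 (via fail)  → match P2@[11:12]
i=13 'a': node 13→13 (via fail)  → match P2@[12:13]
i=14 'a': node 13→13 (via fail)  → match P2@[13:14]
i=15 'c': node 13→14 (via fail)
i=16 'c': node 14→15
i=17 'b': node 15→16  → match P3@[14:17]
i=18 'd': node 16→0 (via fail)
i=19 'a': node 0→12
i=20 'a': node 12→13  → match P2@[19:20]
i=21 'c': node 13→14 (via fail)
i=22 'c': node 14→15
i=23 'b': node 15→16  → match P3@[20:23]
i=24 'a': node 16→8 (via fail)
i=25 'a': node 8→13 (via fail)  → match P2@[24:25]
i=26 'c': node 13→14 (via fail)
i=27 'c': node 14→15
i=28 'd': node 15→2 (via fail)
i=29 'c': node 2→3
i=30 'a': node 3→4
i=31 'c': node 4→5
i=32 'd': node 5→6  → match P0@[27:32]
i=33 'd': node 6→0 (via fail)
i=34 'a': node 0→12
i=35 'b': node 12→7 (via fail)
i=36 'b': node 7→7 (via fail)
i=37 'a': node 7→8
i=38 'c': node 8→9
i=39 'c': node 9→10
i=40 'b': node 10→11  → match P1@[36:40],P3@[37:40]
i=41 'c': node 11→1 (via fail)
i=42 'b': node 1→7 (via fail)
i=43 'b': node 7→7 (via fail)
i=44 'b': node 7→7 (via fail)
i=45 'a': node 7→8
i=46 'c': node 8→9
i=47 'c': node 9→10
i=48 'b': node 10→11  → match P1@[44:48],P3@[45:48]
i=49 'd': node 11→0 (via fail)
i=50 'd': node 0→0
i=51 'd': node 0→0
i=52 'b': node 0→7
i=53 'a': node 7→8

Matches: [[4,2],[9,1],[9,3],[11,2],[12,2],[13,2],[14,2],[17,3],[20,2],[23,3],[25,2],[32,0],[40,1],[40,3],[48,1],[48,3]]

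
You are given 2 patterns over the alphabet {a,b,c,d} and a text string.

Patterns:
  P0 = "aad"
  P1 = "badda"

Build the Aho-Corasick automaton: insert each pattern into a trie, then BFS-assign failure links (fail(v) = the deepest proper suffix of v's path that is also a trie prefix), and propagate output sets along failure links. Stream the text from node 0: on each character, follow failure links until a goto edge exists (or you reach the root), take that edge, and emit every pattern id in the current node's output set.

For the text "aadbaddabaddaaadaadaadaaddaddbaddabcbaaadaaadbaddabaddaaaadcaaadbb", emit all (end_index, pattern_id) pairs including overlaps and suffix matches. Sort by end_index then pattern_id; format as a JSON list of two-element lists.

Build:
Trie (insert patterns):
  n0 'ε': a→1 b→4
  n1 'a': a→2
  n2 'aa': d→3
  n3 'aad': ·  ←P0
  n4 'b': a→5
  n5 'ba': d→6
  n6 'bad': d→7
  n7 'badd': a→8
  n8 'badda': ·  ←P1

Failure links (BFS by depth):
  fail(1) 'a': from fail(0)=0 chase 'a': 0 ⇒ 0;  out=∅∪out(0)=∅
  fail(4) 'b': from fail(0)=0 chase 'b': 0 ⇒ 0;  out=∅∪out(0)=∅
  fail(2) 'aa': from fail(1)=0 chase 'a': 0 ⇒ 1;  out=∅∪out(1)=∅
  fail(5) 'ba': from fail(4)=0 chase 'a': 0 ⇒ 1;  out=∅∪out(1)=∅
  fail(3) 'aad': from fail(2)=1 chase 'd': 1→0 ⇒ 0;  out={0}∪out(0)={0}
  fail(6) 'bad': from fail(5)=1 chase 'd': 1→0 ⇒ 0;  out=∅∪out(0)=∅
  fail(7) 'badd': from fail(6)=0 chase 'd': 0 ⇒ 0;  out=∅∪out(0)=∅
  fail(8) 'badda': from fail(7)=0 chase 'a': 0 ⇒ 1;  out={1}∪out(1)={1}

Scan:
i=0 'a': node 0→1
i=1 'a': node 1→2
i=2 'd': node 2→3  → match P0@[0:2]
i=3 'b': node 3→4 (fail-walked)
i=4 'a': node 4→5
i=5 'd': node 5→6
i=6 'd': node 6→7
i=7 'a': node 7→8  → match P1@[3:7]
i=8 'b': node 8→4 (fail-walked)
i=9 'a': node 4→5
i=10 'd': node 5→6
i=11 'd': node 6→7
i=12 'a': node 7→8  → match P1@[8:12]
i=13 'a': node 8→2 (fail-walked)
i=14 'a': node 2→2 (fail-walked)
i=15 'd': node 2→3  → match P0@[13:15]
i=16 'a': node 3→1 (fail-walked)
i=17 'a': node 1→2
i=18 'd': node 2→3  → match P0@[16:18]
i=19 'a': node 3→1 (fail-walked)
i=20 'a': node 1→2
i=21 'd': node 2→3  → match P0@[19:21]
i=22 'a': node 3→1 (fail-walked)
i=23 'a': node 1→2
i=24 'd': node 2→3  → match P0@[22:24]
i=25 'd': node 3→0 (fail-walked)
i=26 'a': node 0→1
i=27 'd': node 1→0 (fail-walked)
i=28 'd': node 0→0
i=29 'b': node 0→4
i=30 'a': node 4→5
i=31 'd': node 5→6
i=32 'd': node 6→7
i=33 'a': node 7→8  → match P1@[29:33]
i=34 'b': node 8→4 (fail-walked)
i=35 'c': node 4→0 (fail-walked)
i=36 'b': node 0→4
i=37 'a': node 4→5
i=38 'a': node 5→2 (fail-walked)
i=39 'a': node 2→2 (fail-walked)
i=40 'd': node 2→3  → match P0@[38:40]
i=41 'a': node 3→1 (fail-walked)
i=42 'a': node 1→2
i=43 'a': node 2→2 (fail-walked)
i=44 'd': node 2→3  → match P0@[42:44]
i=45 'b': node 3→4 (fail-walked)
i=46 'a': node 4→5
i=47 'd': node 5→6
i=48 'd': node 6→7
i=49 'a': node 7→8  → match P1@[45:49]
i=50 'b': node 8→4 (fail-walked)
i=51 'a': node 4→5
i=52 'd': node 5→6
i=53 'd': node 6→7
i=54 'a': node 7→8  → match P1@[50:54]
i=55 'a': node 8→2 (fail-walked)
i=56 'a': node 2→2 (fail-walked)
i=57 'a': node 2→2 (fail-walked)
i=58 'd': node 2→3  → match P0@[56:58]
i=59 'c': node 3→0 (fail-walked)
i=60 'a': node 0→1
i=61 'a': node 1→2
i=62 'a': node 2→2 (fail-walked)
i=63 'd': node 2→3  → match P0@[61:63]
i=64 'b': node 3→4 (fail-walked)
i=65 'b': node 4→4 (fail-walked)

Matches: [[2,0],[7,1],[12,1],[15,0],[18,0],[21,0],[24,0],[33,1],[40,0],[44,0],[49,1],[54,1],[58,0],[63,0]]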